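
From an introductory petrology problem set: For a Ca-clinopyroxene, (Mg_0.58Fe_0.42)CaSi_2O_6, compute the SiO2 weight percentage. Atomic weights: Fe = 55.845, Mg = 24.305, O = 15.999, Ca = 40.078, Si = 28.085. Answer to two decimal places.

M((Mg_0.58Fe_0.42)CaSi_2O_6) = 229.794 g/mol; M(SiO2) = 60.083 g/mol.
Moles SiO2 per formula unit = 2 Si ÷ 1 = 2.0000.
SiO2 fraction = (2.0000 × 60.083) / 229.794 = 120.166/229.794 = 0.5229.

52.29 wt%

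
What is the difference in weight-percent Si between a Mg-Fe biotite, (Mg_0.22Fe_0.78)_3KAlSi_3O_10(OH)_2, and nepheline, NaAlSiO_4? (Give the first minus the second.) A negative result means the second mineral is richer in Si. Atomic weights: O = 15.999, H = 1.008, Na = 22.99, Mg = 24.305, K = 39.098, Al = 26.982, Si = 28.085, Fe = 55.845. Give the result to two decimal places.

M((Mg_0.22Fe_0.78)_3KAlSi_3O_10(OH)_2) = 491.058 g/mol, so wt% Si = 84.255/491.058 × 100 = 17.16%.
M(NaAlSiO_4) = 142.053 g/mol, so wt% Si = 28.085/142.053 × 100 = 19.77%.
17.16 − 19.77 = -2.61 pp.

-2.61 percentage points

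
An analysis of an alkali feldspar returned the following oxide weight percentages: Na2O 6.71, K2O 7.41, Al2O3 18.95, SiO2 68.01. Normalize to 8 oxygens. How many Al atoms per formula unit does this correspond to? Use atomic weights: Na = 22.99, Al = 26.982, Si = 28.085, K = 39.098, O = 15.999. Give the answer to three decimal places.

Na2O (M=61.979): mol = 0.10826; Na = 0.21652, O = 0.10826.
K2O (M=94.195): mol = 0.07867; K = 0.15734, O = 0.07867.
Al2O3 (M=101.961): mol = 0.18586; Al = 0.37172, O = 0.55758.
SiO2 (M=60.083): mol = 1.13193; Si = 1.13193, O = 2.26386.
ΣO = 3.00837; factor = 8/ΣO = 2.65925.
Al apfu = 0.37172 × 2.65925 = 0.988.

0.988 Al apfu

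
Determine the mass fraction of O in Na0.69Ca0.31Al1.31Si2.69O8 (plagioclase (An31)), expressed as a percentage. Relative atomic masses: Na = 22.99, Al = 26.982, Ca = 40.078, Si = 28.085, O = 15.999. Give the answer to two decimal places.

M(Na0.69Ca0.31Al1.31Si2.69O8) = 267.174 g/mol.
O contributes 8 × 15.999 = 127.992 g per mole.
127.992/267.174 = 0.4791 → 47.91%.

47.91 weight percent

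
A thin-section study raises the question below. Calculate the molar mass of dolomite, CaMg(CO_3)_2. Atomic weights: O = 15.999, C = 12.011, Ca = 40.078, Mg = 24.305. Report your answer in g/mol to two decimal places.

M = 1(40.078) + 1(24.305) + 2(12.011) + 6(15.999)

184.40 g/mol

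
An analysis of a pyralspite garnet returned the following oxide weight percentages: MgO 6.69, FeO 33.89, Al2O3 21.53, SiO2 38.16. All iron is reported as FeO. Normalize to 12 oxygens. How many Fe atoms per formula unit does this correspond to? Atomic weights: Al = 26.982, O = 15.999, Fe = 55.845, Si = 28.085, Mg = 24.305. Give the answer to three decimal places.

6.69 wt% MgO ÷ 40.304 g/mol = 0.16599 mol, giving 0.16599 Mg and 0.16599 O.
33.89 wt% FeO ÷ 71.844 g/mol = 0.47172 mol, giving 0.47172 Fe and 0.47172 O.
21.53 wt% Al2O3 ÷ 101.961 g/mol = 0.21116 mol, giving 0.42232 Al and 0.63348 O.
38.16 wt% SiO2 ÷ 60.083 g/mol = 0.63512 mol, giving 0.63512 Si and 1.27024 O.
Oxygen sums to 2.54143; scaling by 12/2.54143 = 4.72175 puts the formula on 12 O.
Fe: 0.47172 × 4.72175 = 2.227 atoms per formula unit.

2.227 Fe apfu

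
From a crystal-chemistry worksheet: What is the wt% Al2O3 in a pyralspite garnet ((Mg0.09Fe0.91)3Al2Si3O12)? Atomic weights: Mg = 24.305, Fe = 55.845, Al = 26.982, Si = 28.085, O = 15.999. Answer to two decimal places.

Formula mass = 489.226 g/mol.
2 Al → 1.0000 mol Al2O3 per formula unit; M(Al2O3) = 101.961, so Al2O3 mass = 101.961 g.
101.961/489.226 × 100 = 20.84 wt%.

20.84 wt%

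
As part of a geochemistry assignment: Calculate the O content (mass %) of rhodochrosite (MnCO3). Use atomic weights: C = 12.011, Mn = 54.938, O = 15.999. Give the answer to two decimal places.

M(MnCO3) = 114.946 g/mol.
O contributes 3 × 15.999 = 47.997 g per mole.
47.997/114.946 = 0.4176 → 41.76%.

41.76 mass %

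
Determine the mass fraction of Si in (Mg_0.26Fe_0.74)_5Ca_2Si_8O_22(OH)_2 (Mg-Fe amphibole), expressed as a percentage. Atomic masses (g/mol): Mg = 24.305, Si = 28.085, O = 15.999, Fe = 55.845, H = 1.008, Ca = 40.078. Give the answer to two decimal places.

Molar mass of (Mg_0.26Fe_0.74)_5Ca_2Si_8O_22(OH)_2: 1.30*24.305 + 3.70*55.845 + 2*40.078 + 8*28.085 + 24*15.999 + 2*1.008 = 929.051 g/mol.
Mass of Si per formula unit: 8 × 28.085 = 224.680 g.
Weight fraction Si = 224.680 / 929.051 = 0.2418.

24.18 mass %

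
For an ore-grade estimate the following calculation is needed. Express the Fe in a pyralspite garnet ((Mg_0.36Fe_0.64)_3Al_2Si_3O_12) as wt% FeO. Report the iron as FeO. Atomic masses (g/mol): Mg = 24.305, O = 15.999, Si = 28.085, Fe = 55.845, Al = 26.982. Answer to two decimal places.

Molar mass of (Mg_0.36Fe_0.64)_3Al_2Si_3O_12 = 1.08×24.305 + 1.92×55.845 + 2×26.982 + 3×28.085 + 12×15.999 = 463.679 g/mol.
Each formula unit contains 1.92 Fe, equivalent to 1.92/1 = 1.9200 mol FeO.
M(FeO) = 1×55.845 + 1×15.999 = 71.844 g/mol.
Mass of FeO per formula unit = 1.9200 × 71.844 = 137.940 g.
FeO wt% = 137.940 / 463.679 × 100 = 29.75%.

29.75 wt%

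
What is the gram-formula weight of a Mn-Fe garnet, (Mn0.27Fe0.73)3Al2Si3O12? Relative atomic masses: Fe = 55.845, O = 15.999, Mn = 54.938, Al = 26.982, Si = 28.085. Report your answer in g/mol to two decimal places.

M = 0.81·54.938 + 2.19·55.845 + 2·26.982 + 3·28.085 + 12·15.999

497.01 g/mol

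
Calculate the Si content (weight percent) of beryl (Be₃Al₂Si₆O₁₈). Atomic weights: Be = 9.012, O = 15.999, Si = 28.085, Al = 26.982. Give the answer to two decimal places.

31.35 weight percent

Molar mass of Be₃Al₂Si₆O₁₈: 3*9.012 + 2*26.982 + 6*28.085 + 18*15.999 = 537.492 g/mol.
Mass of Si per formula unit: 6 × 28.085 = 168.510 g.
Weight fraction Si = 168.510 / 537.492 = 0.3135.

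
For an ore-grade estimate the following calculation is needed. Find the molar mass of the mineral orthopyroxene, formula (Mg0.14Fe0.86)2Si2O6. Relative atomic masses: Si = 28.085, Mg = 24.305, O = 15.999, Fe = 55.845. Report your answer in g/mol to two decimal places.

M = 0.28×24.305 + 1.72×55.845 + 2×28.085 + 6×15.999

255.02 g/mol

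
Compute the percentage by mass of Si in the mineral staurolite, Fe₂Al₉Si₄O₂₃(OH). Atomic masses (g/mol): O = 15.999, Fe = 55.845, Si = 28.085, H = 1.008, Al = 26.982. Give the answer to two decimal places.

Formula mass = 2·55.845 + 9·26.982 + 4·28.085 + 24·15.999 + 1·1.008 = 851.852 g/mol, of which 112.340 g is Si.
So Si makes up 112.340/851.852 = 0.1319 of the mass, i.e. 13.19%.

13.19 wt%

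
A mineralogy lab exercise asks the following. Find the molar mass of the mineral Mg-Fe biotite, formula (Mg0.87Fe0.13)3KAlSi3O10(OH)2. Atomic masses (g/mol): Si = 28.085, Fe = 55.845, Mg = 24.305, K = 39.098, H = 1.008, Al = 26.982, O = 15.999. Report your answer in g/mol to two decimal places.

429.55 g/mol

The formula mass is the sum 2.61×24.305 + 0.39×55.845 + 1×39.098 + 1×26.982 + 3×28.085 + 12×15.999 + 2×1.008.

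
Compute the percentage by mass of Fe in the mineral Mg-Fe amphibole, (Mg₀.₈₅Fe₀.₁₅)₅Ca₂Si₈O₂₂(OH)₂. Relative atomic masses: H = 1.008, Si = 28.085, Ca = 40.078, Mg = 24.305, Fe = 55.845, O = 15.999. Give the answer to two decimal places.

5.01 weight percent

M((Mg₀.₈₅Fe₀.₁₅)₅Ca₂Si₈O₂₂(OH)₂) = 836.008 g/mol.
Fe contributes 0.75 × 55.845 = 41.884 g per mole.
41.884/836.008 = 0.0501 → 5.01%.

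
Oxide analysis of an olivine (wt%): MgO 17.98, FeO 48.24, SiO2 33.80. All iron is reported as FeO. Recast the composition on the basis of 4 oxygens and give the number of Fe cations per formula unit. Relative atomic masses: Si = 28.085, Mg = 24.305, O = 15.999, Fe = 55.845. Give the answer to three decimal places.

MgO: 17.98/40.304 = 0.44611 mol → 0.44611 mol Mg, 0.44611 mol O.
FeO: 48.24/71.844 = 0.67145 mol → 0.67145 mol Fe, 0.67145 mol O.
SiO2: 33.80/60.083 = 0.56256 mol → 0.56256 mol Si, 1.12512 mol O.
Total oxygen = 2.24268 mol. Normalization factor = 4/2.24268 = 1.78358.
Fe per 4 O = 0.67145 × 1.78358 = 1.198.

1.198 Fe apfu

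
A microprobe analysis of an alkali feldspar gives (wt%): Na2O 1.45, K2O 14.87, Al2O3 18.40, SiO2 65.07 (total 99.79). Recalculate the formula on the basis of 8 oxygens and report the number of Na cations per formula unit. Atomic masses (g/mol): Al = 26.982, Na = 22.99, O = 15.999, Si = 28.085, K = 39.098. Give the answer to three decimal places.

Na2O: 1.45/61.979 = 0.02340 mol → 0.04680 mol Na, 0.02340 mol O.
K2O: 14.87/94.195 = 0.15786 mol → 0.31572 mol K, 0.15786 mol O.
Al2O3: 18.40/101.961 = 0.18046 mol → 0.36092 mol Al, 0.54138 mol O.
SiO2: 65.07/60.083 = 1.08300 mol → 1.08300 mol Si, 2.16600 mol O.
Total oxygen = 2.88864 mol. Normalization factor = 8/2.88864 = 2.76947.
Na per 8 O = 0.04680 × 2.76947 = 0.130.

0.130 Na apfu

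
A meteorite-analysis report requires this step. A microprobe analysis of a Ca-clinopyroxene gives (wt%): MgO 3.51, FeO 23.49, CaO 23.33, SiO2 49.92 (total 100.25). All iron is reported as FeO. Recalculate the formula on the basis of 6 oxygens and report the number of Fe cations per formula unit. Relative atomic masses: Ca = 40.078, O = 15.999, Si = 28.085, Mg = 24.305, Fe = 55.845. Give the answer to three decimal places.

0.787 Fe apfu

MgO (M=40.304): mol = 0.08709; Mg = 0.08709, O = 0.08709.
FeO (M=71.844): mol = 0.32696; Fe = 0.32696, O = 0.32696.
CaO (M=56.077): mol = 0.41604; Ca = 0.41604, O = 0.41604.
SiO2 (M=60.083): mol = 0.83085; Si = 0.83085, O = 1.66170.
ΣO = 2.49179; factor = 6/ΣO = 2.40791.
Fe apfu = 0.32696 × 2.40791 = 0.787.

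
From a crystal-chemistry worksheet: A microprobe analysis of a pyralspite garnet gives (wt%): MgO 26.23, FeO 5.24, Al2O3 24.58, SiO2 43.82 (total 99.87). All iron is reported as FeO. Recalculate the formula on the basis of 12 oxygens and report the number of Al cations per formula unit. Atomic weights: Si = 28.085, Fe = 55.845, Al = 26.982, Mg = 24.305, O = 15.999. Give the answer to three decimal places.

1.991 Al apfu

MgO (M=40.304): mol = 0.65080; Mg = 0.65080, O = 0.65080.
FeO (M=71.844): mol = 0.07294; Fe = 0.07294, O = 0.07294.
Al2O3 (M=101.961): mol = 0.24107; Al = 0.48214, O = 0.72321.
SiO2 (M=60.083): mol = 0.72932; Si = 0.72932, O = 1.45864.
ΣO = 2.90559; factor = 12/ΣO = 4.12997.
Al apfu = 0.48214 × 4.12997 = 1.991.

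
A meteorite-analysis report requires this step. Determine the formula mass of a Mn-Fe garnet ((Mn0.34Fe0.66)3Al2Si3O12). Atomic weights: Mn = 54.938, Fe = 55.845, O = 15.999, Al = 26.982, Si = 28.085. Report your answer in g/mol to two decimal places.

The formula mass is the sum 1.02·54.938 + 1.98·55.845 + 2·26.982 + 3·28.085 + 12·15.999.

496.82 g/mol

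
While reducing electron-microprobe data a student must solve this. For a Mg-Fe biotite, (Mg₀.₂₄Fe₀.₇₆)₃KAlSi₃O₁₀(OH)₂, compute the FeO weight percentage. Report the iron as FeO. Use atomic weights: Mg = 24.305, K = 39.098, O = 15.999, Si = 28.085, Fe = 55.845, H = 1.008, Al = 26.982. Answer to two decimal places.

33.49 wt%

Molar mass of (Mg₀.₂₄Fe₀.₇₆)₃KAlSi₃O₁₀(OH)₂ = 0.72·24.305 + 2.28·55.845 + 1·39.098 + 1·26.982 + 3·28.085 + 12·15.999 + 2·1.008 = 489.165 g/mol.
Each formula unit contains 2.28 Fe, equivalent to 2.28/1 = 2.2800 mol FeO.
M(FeO) = 1×55.845 + 1×15.999 = 71.844 g/mol.
Mass of FeO per formula unit = 2.2800 × 71.844 = 163.804 g.
FeO wt% = 163.804 / 489.165 × 100 = 33.49%.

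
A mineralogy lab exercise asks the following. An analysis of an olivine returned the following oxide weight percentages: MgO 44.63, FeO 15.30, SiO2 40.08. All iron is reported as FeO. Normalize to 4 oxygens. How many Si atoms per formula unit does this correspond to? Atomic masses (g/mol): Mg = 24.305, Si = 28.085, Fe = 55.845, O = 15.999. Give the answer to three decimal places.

44.63 wt% MgO ÷ 40.304 g/mol = 1.10733 mol, giving 1.10733 Mg and 1.10733 O.
15.30 wt% FeO ÷ 71.844 g/mol = 0.21296 mol, giving 0.21296 Fe and 0.21296 O.
40.08 wt% SiO2 ÷ 60.083 g/mol = 0.66708 mol, giving 0.66708 Si and 1.33416 O.
Oxygen sums to 2.65445; scaling by 4/2.65445 = 1.50690 puts the formula on 4 O.
Si: 0.66708 × 1.50690 = 1.005 atoms per formula unit.

1.005 Si apfu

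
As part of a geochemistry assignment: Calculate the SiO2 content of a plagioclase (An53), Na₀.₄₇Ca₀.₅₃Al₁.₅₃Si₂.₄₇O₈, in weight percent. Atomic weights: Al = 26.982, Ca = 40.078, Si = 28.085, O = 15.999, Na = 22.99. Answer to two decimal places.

M(Na₀.₄₇Ca₀.₅₃Al₁.₅₃Si₂.₄₇O₈) = 270.691 g/mol; M(SiO2) = 60.083 g/mol.
Moles SiO2 per formula unit = 2.47 Si ÷ 1 = 2.4700.
SiO2 fraction = (2.4700 × 60.083) / 270.691 = 148.405/270.691 = 0.5482.

54.82 wt%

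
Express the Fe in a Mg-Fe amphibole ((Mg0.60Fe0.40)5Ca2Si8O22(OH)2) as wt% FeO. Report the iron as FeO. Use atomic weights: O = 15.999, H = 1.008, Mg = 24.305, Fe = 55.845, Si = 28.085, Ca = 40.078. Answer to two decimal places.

Molar mass of (Mg0.60Fe0.40)5Ca2Si8O22(OH)2 = 3·24.305 + 2·55.845 + 2·40.078 + 8·28.085 + 24·15.999 + 2·1.008 = 875.433 g/mol.
Each formula unit contains 2 Fe, equivalent to 2/1 = 2.0000 mol FeO.
M(FeO) = 1×55.845 + 1×15.999 = 71.844 g/mol.
Mass of FeO per formula unit = 2.0000 × 71.844 = 143.688 g.
FeO wt% = 143.688 / 875.433 × 100 = 16.41%.

16.41 wt%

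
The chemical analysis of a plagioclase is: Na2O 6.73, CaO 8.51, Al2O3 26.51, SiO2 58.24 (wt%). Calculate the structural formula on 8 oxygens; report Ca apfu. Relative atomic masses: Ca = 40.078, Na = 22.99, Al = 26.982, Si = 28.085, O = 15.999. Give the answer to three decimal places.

Na2O (M=61.979): mol = 0.10859; Na = 0.21718, O = 0.10859.
CaO (M=56.077): mol = 0.15176; Ca = 0.15176, O = 0.15176.
Al2O3 (M=101.961): mol = 0.26000; Al = 0.52000, O = 0.78000.
SiO2 (M=60.083): mol = 0.96933; Si = 0.96933, O = 1.93866.
ΣO = 2.97901; factor = 8/ΣO = 2.68546.
Ca apfu = 0.15176 × 2.68546 = 0.408.

0.408 Ca apfu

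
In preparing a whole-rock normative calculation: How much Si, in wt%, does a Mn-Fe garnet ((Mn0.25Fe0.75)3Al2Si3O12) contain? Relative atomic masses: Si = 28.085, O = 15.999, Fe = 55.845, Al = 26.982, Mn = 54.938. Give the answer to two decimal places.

16.95 wt%

M((Mn0.25Fe0.75)3Al2Si3O12) = 497.062 g/mol.
Si contributes 3 × 28.085 = 84.255 g per mole.
84.255/497.062 = 0.1695 → 16.95%.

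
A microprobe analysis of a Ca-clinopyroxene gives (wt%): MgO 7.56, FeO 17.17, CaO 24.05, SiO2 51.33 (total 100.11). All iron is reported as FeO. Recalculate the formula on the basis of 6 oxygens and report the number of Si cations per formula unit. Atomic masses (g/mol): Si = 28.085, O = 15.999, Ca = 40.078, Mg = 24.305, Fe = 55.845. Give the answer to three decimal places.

1.999 Si apfu

MgO (M=40.304): mol = 0.18757; Mg = 0.18757, O = 0.18757.
FeO (M=71.844): mol = 0.23899; Fe = 0.23899, O = 0.23899.
CaO (M=56.077): mol = 0.42887; Ca = 0.42887, O = 0.42887.
SiO2 (M=60.083): mol = 0.85432; Si = 0.85432, O = 1.70864.
ΣO = 2.56407; factor = 6/ΣO = 2.34003.
Si apfu = 0.85432 × 2.34003 = 1.999.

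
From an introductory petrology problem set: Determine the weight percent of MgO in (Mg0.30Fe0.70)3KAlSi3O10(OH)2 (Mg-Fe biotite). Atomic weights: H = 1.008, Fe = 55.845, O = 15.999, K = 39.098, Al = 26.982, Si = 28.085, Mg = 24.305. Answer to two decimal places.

7.50 wt%

Formula mass = 483.488 g/mol.
0.90 Mg → 0.9000 mol MgO per formula unit; M(MgO) = 40.304, so MgO mass = 36.274 g.
36.274/483.488 × 100 = 7.50 wt%.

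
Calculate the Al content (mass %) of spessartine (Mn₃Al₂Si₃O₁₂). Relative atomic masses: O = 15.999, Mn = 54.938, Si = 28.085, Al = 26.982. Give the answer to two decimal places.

10.90 mass %

Formula mass = 3×54.938 + 2×26.982 + 3×28.085 + 12×15.999 = 495.021 g/mol, of which 53.964 g is Al.
So Al makes up 53.964/495.021 = 0.1090 of the mass, i.e. 10.90%.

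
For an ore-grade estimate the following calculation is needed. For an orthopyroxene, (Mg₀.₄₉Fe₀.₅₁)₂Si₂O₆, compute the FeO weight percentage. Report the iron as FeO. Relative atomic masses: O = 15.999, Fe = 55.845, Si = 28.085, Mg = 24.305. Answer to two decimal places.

Molar mass of (Mg₀.₄₉Fe₀.₅₁)₂Si₂O₆ = 0.98×24.305 + 1.02×55.845 + 2×28.085 + 6×15.999 = 232.945 g/mol.
Each formula unit contains 1.02 Fe, equivalent to 1.02/1 = 1.0200 mol FeO.
M(FeO) = 1×55.845 + 1×15.999 = 71.844 g/mol.
Mass of FeO per formula unit = 1.0200 × 71.844 = 73.281 g.
FeO wt% = 73.281 / 232.945 × 100 = 31.46%.

31.46 wt%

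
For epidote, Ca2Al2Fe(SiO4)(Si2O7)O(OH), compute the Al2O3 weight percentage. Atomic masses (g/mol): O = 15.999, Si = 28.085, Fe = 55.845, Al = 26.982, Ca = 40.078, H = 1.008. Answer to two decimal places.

Formula mass = 483.215 g/mol.
2 Al → 1.0000 mol Al2O3 per formula unit; M(Al2O3) = 101.961, so Al2O3 mass = 101.961 g.
101.961/483.215 × 100 = 21.10 wt%.

21.10 wt%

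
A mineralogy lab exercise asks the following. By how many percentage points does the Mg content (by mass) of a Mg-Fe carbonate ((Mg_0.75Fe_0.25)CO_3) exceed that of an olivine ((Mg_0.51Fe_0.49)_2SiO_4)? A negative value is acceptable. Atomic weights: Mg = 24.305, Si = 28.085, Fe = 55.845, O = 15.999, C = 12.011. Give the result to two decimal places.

5.32 percentage points

Mg in (Mg_0.75Fe_0.25)CO_3: molar mass 92.198 g/mol; 0.75×24.305 = 18.229 g → 19.77 wt%.
Mg in (Mg_0.51Fe_0.49)_2SiO_4: molar mass 171.600 g/mol; 1.02×24.305 = 24.791 g → 14.45 wt%.
Difference = 19.77 − 14.45 = 5.32 percentage points.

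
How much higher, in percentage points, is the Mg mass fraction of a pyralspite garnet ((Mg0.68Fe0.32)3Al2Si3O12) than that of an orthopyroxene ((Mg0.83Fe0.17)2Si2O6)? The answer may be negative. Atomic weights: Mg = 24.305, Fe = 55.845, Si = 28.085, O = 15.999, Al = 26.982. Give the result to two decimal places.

First mineral: 49.582 g Mg in 433.400 g formula = 11.44 wt% Mg.
Second mineral: 40.346 g Mg in 211.498 g formula = 19.08 wt% Mg.
11.44% − 19.08% gives a difference of -7.64 percentage points.

-7.64 percentage points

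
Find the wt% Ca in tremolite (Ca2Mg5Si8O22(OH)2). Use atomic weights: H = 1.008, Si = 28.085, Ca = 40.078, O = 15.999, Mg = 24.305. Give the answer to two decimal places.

9.87 wt%

M(Ca2Mg5Si8O22(OH)2) = 812.353 g/mol.
Ca contributes 2 × 40.078 = 80.156 g per mole.
80.156/812.353 = 0.0987 → 9.87%.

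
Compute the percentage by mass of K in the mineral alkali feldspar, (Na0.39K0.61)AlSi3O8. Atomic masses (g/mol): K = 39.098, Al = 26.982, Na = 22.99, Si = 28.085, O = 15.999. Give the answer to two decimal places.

8.77 wt%

Molar mass of (Na0.39K0.61)AlSi3O8: 0.39*22.99 + 0.61*39.098 + 1*26.982 + 3*28.085 + 8*15.999 = 272.045 g/mol.
Mass of K per formula unit: 0.61 × 39.098 = 23.850 g.
Weight fraction K = 23.850 / 272.045 = 0.0877.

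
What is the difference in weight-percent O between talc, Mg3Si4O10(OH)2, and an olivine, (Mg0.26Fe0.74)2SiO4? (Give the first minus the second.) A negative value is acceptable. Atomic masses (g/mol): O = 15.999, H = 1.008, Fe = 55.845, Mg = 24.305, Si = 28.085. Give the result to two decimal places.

First mineral: 191.988 g O in 379.259 g formula = 50.62 wt% O.
Second mineral: 63.996 g O in 187.370 g formula = 34.15 wt% O.
50.62% − 34.15% gives a difference of 16.47 percentage points.

16.47 percentage points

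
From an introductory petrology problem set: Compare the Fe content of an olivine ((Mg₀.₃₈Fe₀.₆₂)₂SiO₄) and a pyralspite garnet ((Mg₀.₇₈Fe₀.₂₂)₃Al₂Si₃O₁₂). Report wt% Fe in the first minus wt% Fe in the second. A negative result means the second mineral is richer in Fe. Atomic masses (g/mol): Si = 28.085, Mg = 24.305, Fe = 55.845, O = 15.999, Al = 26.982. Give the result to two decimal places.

Fe in (Mg₀.₃₈Fe₀.₆₂)₂SiO₄: molar mass 179.801 g/mol; 1.24×55.845 = 69.248 g → 38.51 wt%.
Fe in (Mg₀.₇₈Fe₀.₂₂)₃Al₂Si₃O₁₂: molar mass 423.938 g/mol; 0.66×55.845 = 36.858 g → 8.69 wt%.
Difference = 38.51 − 8.69 = 29.82 percentage points.

29.82 percentage points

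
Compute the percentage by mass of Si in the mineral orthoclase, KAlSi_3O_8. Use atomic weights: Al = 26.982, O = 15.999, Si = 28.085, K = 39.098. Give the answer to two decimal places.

30.27 weight percent

Molar mass of KAlSi_3O_8: 1*39.098 + 1*26.982 + 3*28.085 + 8*15.999 = 278.327 g/mol.
Mass of Si per formula unit: 3 × 28.085 = 84.255 g.
Weight fraction Si = 84.255 / 278.327 = 0.3027.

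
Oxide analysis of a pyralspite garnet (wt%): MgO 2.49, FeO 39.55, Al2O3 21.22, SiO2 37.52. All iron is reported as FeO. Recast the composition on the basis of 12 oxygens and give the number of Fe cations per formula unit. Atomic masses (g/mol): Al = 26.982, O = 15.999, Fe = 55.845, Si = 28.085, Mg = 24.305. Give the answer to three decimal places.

MgO: 2.49/40.304 = 0.06178 mol → 0.06178 mol Mg, 0.06178 mol O.
FeO: 39.55/71.844 = 0.55050 mol → 0.55050 mol Fe, 0.55050 mol O.
Al2O3: 21.22/101.961 = 0.20812 mol → 0.41624 mol Al, 0.62436 mol O.
SiO2: 37.52/60.083 = 0.62447 mol → 0.62447 mol Si, 1.24894 mol O.
Total oxygen = 2.48558 mol. Normalization factor = 12/2.48558 = 4.82785.
Fe per 12 O = 0.55050 × 4.82785 = 2.658.

2.658 Fe apfu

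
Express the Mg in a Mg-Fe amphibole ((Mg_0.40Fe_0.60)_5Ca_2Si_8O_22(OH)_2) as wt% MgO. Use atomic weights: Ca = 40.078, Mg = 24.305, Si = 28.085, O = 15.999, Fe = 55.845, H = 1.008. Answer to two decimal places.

Formula mass = 906.973 g/mol.
2 Mg → 2.0000 mol MgO per formula unit; M(MgO) = 40.304, so MgO mass = 80.608 g.
80.608/906.973 × 100 = 8.89 wt%.

8.89 wt%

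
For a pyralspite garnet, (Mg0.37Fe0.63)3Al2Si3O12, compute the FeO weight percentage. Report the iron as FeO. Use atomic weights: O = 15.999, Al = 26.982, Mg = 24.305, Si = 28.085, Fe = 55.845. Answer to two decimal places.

Formula mass = 462.733 g/mol.
1.89 Fe → 1.8900 mol FeO per formula unit; M(FeO) = 71.844, so FeO mass = 135.785 g.
135.785/462.733 × 100 = 29.34 wt%.

29.34 wt%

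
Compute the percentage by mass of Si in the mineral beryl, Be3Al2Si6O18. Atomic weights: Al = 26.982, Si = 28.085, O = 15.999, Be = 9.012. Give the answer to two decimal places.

Formula mass = 3·9.012 + 2·26.982 + 6·28.085 + 18·15.999 = 537.492 g/mol, of which 168.510 g is Si.
So Si makes up 168.510/537.492 = 0.3135 of the mass, i.e. 31.35%.

31.35 mass %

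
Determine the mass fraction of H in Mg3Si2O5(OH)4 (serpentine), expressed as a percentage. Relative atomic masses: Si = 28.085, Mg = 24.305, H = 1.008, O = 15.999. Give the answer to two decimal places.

Molar mass of Mg3Si2O5(OH)4: 3*24.305 + 2*28.085 + 9*15.999 + 4*1.008 = 277.108 g/mol.
Mass of H per formula unit: 4 × 1.008 = 4.032 g.
Weight fraction H = 4.032 / 277.108 = 0.0146.

1.46 weight percent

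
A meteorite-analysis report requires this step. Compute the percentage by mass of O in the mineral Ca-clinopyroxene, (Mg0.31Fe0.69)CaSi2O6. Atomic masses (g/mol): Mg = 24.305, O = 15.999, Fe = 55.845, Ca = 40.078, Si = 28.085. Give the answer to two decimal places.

40.28 weight percent

M((Mg0.31Fe0.69)CaSi2O6) = 238.310 g/mol.
O contributes 6 × 15.999 = 95.994 g per mole.
95.994/238.310 = 0.4028 → 40.28%.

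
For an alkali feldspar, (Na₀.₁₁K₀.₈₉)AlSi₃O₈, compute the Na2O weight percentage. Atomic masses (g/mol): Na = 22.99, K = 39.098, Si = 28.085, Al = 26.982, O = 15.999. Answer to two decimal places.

1.23 wt%

Molar mass of (Na₀.₁₁K₀.₈₉)AlSi₃O₈ = 0.11×22.99 + 0.89×39.098 + 1×26.982 + 3×28.085 + 8×15.999 = 276.555 g/mol.
Each formula unit contains 0.11 Na, equivalent to 0.11/2 = 0.0550 mol Na2O.
M(Na2O) = 2×22.99 + 1×15.999 = 61.979 g/mol.
Mass of Na2O per formula unit = 0.0550 × 61.979 = 3.409 g.
Na2O wt% = 3.409 / 276.555 × 100 = 1.23%.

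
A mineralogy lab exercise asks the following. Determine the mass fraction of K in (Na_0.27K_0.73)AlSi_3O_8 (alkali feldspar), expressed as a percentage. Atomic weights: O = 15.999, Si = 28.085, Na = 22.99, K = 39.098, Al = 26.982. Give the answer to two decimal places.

M((Na_0.27K_0.73)AlSi_3O_8) = 273.978 g/mol.
K contributes 0.73 × 39.098 = 28.542 g per mole.
28.542/273.978 = 0.1042 → 10.42%.

10.42 wt%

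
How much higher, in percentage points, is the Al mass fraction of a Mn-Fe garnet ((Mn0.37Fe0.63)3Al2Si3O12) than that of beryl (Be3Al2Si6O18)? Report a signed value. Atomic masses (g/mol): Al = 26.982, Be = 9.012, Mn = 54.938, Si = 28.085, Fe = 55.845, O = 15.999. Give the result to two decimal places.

M((Mn0.37Fe0.63)3Al2Si3O12) = 496.735 g/mol, so wt% Al = 53.964/496.735 × 100 = 10.86%.
M(Be3Al2Si6O18) = 537.492 g/mol, so wt% Al = 53.964/537.492 × 100 = 10.04%.
10.86 − 10.04 = 0.82 pp.

0.82 percentage points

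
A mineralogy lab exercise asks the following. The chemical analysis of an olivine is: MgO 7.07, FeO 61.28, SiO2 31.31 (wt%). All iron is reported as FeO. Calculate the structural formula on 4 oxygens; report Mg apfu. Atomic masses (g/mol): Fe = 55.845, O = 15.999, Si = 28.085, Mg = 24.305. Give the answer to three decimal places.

MgO (M=40.304): mol = 0.17542; Mg = 0.17542, O = 0.17542.
FeO (M=71.844): mol = 0.85296; Fe = 0.85296, O = 0.85296.
SiO2 (M=60.083): mol = 0.52111; Si = 0.52111, O = 1.04222.
ΣO = 2.07060; factor = 4/ΣO = 1.93181.
Mg apfu = 0.17542 × 1.93181 = 0.339.

0.339 Mg apfu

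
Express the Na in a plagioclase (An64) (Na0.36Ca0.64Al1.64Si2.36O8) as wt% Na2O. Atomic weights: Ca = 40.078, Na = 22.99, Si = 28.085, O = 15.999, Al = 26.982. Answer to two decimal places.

4.09 wt%

Formula mass = 272.449 g/mol.
0.36 Na → 0.1800 mol Na2O per formula unit; M(Na2O) = 61.979, so Na2O mass = 11.156 g.
11.156/272.449 × 100 = 4.09 wt%.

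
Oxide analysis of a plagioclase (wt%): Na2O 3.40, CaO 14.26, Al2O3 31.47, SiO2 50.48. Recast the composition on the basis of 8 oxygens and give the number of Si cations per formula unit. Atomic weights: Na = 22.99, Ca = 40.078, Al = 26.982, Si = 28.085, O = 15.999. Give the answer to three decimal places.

Na2O (M=61.979): mol = 0.05486; Na = 0.10972, O = 0.05486.
CaO (M=56.077): mol = 0.25429; Ca = 0.25429, O = 0.25429.
Al2O3 (M=101.961): mol = 0.30865; Al = 0.61730, O = 0.92595.
SiO2 (M=60.083): mol = 0.84017; Si = 0.84017, O = 1.68034.
ΣO = 2.91544; factor = 8/ΣO = 2.74401.
Si apfu = 0.84017 × 2.74401 = 2.305.

2.305 Si apfu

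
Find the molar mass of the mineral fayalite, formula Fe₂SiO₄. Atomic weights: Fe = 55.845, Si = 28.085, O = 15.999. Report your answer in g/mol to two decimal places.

Fe: 2 × 55.845 = 111.6900
Si: 1 × 28.085 = 28.0850
O: 4 × 15.999 = 63.9960
Summing the contributions gives the formula mass.

203.77 g/mol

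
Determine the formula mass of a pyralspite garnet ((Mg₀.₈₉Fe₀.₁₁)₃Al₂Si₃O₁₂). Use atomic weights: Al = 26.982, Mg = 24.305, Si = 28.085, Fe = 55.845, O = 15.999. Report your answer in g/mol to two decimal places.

413.53 g/mol

The formula mass is the sum 2.67*24.305 + 0.33*55.845 + 2*26.982 + 3*28.085 + 12*15.999.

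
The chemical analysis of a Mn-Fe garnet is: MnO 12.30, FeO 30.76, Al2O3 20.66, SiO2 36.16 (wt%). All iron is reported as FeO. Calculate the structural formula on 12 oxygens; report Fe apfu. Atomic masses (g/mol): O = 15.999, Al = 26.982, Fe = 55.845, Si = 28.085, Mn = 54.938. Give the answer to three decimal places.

MnO: 12.30/70.937 = 0.17339 mol → 0.17339 mol Mn, 0.17339 mol O.
FeO: 30.76/71.844 = 0.42815 mol → 0.42815 mol Fe, 0.42815 mol O.
Al2O3: 20.66/101.961 = 0.20263 mol → 0.40526 mol Al, 0.60789 mol O.
SiO2: 36.16/60.083 = 0.60183 mol → 0.60183 mol Si, 1.20366 mol O.
Total oxygen = 2.41309 mol. Normalization factor = 12/2.41309 = 4.97288.
Fe per 12 O = 0.42815 × 4.97288 = 2.129.

2.129 Fe apfu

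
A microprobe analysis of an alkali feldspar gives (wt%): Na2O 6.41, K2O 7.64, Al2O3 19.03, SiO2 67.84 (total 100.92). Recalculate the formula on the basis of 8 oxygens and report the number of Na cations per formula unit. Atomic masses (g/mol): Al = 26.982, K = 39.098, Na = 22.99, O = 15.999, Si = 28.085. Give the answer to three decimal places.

Na2O (M=61.979): mol = 0.10342; Na = 0.20684, O = 0.10342.
K2O (M=94.195): mol = 0.08111; K = 0.16222, O = 0.08111.
Al2O3 (M=101.961): mol = 0.18664; Al = 0.37328, O = 0.55992.
SiO2 (M=60.083): mol = 1.12910; Si = 1.12910, O = 2.25820.
ΣO = 3.00265; factor = 8/ΣO = 2.66431.
Na apfu = 0.20684 × 2.66431 = 0.551.

0.551 Na apfu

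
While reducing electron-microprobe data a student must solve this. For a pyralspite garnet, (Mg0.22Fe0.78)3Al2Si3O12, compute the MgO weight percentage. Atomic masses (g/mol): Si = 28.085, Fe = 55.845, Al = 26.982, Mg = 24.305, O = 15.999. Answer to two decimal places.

Molar mass of (Mg0.22Fe0.78)3Al2Si3O12 = 0.66*24.305 + 2.34*55.845 + 2*26.982 + 3*28.085 + 12*15.999 = 476.926 g/mol.
Each formula unit contains 0.66 Mg, equivalent to 0.66/1 = 0.6600 mol MgO.
M(MgO) = 1×24.305 + 1×15.999 = 40.304 g/mol.
Mass of MgO per formula unit = 0.6600 × 40.304 = 26.601 g.
MgO wt% = 26.601 / 476.926 × 100 = 5.58%.

5.58 wt%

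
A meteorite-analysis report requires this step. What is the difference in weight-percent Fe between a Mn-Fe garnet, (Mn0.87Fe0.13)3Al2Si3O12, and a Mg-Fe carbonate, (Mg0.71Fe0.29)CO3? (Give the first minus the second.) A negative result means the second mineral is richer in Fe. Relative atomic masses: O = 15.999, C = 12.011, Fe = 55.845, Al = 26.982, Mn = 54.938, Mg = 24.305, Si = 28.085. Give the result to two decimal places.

-12.93 percentage points

First mineral: 21.780 g Fe in 495.375 g formula = 4.40 wt% Fe.
Second mineral: 16.195 g Fe in 93.460 g formula = 17.33 wt% Fe.
4.40% − 17.33% gives a difference of -12.93 percentage points.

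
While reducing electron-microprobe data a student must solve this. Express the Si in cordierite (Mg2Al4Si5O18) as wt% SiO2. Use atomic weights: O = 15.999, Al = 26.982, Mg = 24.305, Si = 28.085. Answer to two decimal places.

Molar mass of Mg2Al4Si5O18 = 2×24.305 + 4×26.982 + 5×28.085 + 18×15.999 = 584.945 g/mol.
Each formula unit contains 5 Si, equivalent to 5/1 = 5.0000 mol SiO2.
M(SiO2) = 1×28.085 + 2×15.999 = 60.083 g/mol.
Mass of SiO2 per formula unit = 5.0000 × 60.083 = 300.415 g.
SiO2 wt% = 300.415 / 584.945 × 100 = 51.36%.

51.36 wt%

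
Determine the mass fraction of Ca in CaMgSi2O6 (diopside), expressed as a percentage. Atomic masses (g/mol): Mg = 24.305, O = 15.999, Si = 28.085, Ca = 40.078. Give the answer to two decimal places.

18.51 weight percent

Formula mass = 1·40.078 + 1·24.305 + 2·28.085 + 6·15.999 = 216.547 g/mol, of which 40.078 g is Ca.
So Ca makes up 40.078/216.547 = 0.1851 of the mass, i.e. 18.51%.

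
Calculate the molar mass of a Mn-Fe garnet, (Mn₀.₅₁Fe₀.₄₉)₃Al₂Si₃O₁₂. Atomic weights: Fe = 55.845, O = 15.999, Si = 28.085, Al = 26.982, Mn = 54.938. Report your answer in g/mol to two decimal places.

M = 1.53·54.938 + 1.47·55.845 + 2·26.982 + 3·28.085 + 12·15.999

496.35 g/mol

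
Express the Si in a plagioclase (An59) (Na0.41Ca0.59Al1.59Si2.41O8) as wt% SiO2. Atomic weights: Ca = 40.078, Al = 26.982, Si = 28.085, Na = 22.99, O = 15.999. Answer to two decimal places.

M(Na0.41Ca0.59Al1.59Si2.41O8) = 271.650 g/mol; M(SiO2) = 60.083 g/mol.
Moles SiO2 per formula unit = 2.41 Si ÷ 1 = 2.4100.
SiO2 fraction = (2.4100 × 60.083) / 271.650 = 144.800/271.650 = 0.5330.

53.30 wt%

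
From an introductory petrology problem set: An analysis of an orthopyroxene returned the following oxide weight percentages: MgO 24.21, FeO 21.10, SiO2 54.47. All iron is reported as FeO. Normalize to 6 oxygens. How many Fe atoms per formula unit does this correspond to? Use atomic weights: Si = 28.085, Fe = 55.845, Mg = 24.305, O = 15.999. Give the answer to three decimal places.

0.651 Fe apfu

MgO (M=40.304): mol = 0.60068; Mg = 0.60068, O = 0.60068.
FeO (M=71.844): mol = 0.29369; Fe = 0.29369, O = 0.29369.
SiO2 (M=60.083): mol = 0.90658; Si = 0.90658, O = 1.81316.
ΣO = 2.70753; factor = 6/ΣO = 2.21604.
Fe apfu = 0.29369 × 2.21604 = 0.651.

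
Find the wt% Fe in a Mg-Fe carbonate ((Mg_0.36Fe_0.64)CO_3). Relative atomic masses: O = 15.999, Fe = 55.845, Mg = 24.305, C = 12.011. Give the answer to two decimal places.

Formula mass = 0.36·24.305 + 0.64·55.845 + 1·12.011 + 3·15.999 = 104.499 g/mol, of which 35.741 g is Fe.
So Fe makes up 35.741/104.499 = 0.3420 of the mass, i.e. 34.20%.

34.20 wt%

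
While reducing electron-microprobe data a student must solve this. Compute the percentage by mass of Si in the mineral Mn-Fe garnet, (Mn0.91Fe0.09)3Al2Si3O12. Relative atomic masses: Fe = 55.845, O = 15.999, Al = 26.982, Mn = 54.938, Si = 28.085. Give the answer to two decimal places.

Formula mass = 2.73*54.938 + 0.27*55.845 + 2*26.982 + 3*28.085 + 12*15.999 = 495.266 g/mol, of which 84.255 g is Si.
So Si makes up 84.255/495.266 = 0.1701 of the mass, i.e. 17.01%.

17.01 weight percent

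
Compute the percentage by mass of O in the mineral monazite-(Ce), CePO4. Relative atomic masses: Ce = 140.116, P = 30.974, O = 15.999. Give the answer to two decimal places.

Molar mass of CePO4: 1×140.116 + 1×30.974 + 4×15.999 = 235.086 g/mol.
Mass of O per formula unit: 4 × 15.999 = 63.996 g.
Weight fraction O = 63.996 / 235.086 = 0.2722.

27.22 weight percent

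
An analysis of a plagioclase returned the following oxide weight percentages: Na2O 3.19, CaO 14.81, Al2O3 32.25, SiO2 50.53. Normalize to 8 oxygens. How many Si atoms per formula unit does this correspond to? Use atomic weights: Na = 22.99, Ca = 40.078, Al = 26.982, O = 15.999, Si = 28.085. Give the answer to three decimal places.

2.283 Si apfu

Na2O: 3.19/61.979 = 0.05147 mol → 0.10294 mol Na, 0.05147 mol O.
CaO: 14.81/56.077 = 0.26410 mol → 0.26410 mol Ca, 0.26410 mol O.
Al2O3: 32.25/101.961 = 0.31630 mol → 0.63260 mol Al, 0.94890 mol O.
SiO2: 50.53/60.083 = 0.84100 mol → 0.84100 mol Si, 1.68200 mol O.
Total oxygen = 2.94647 mol. Normalization factor = 8/2.94647 = 2.71511.
Si per 8 O = 0.84100 × 2.71511 = 2.283.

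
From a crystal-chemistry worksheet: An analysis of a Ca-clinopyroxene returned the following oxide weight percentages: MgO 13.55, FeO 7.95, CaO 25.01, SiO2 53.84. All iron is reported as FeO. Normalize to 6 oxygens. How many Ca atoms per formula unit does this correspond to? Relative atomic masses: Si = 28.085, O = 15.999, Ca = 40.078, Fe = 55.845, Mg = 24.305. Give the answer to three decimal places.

0.997 Ca apfu

13.55 wt% MgO ÷ 40.304 g/mol = 0.33619 mol, giving 0.33619 Mg and 0.33619 O.
7.95 wt% FeO ÷ 71.844 g/mol = 0.11066 mol, giving 0.11066 Fe and 0.11066 O.
25.01 wt% CaO ÷ 56.077 g/mol = 0.44599 mol, giving 0.44599 Ca and 0.44599 O.
53.84 wt% SiO2 ÷ 60.083 g/mol = 0.89609 mol, giving 0.89609 Si and 1.79218 O.
Oxygen sums to 2.68502; scaling by 6/2.68502 = 2.23462 puts the formula on 6 O.
Ca: 0.44599 × 2.23462 = 0.997 atoms per formula unit.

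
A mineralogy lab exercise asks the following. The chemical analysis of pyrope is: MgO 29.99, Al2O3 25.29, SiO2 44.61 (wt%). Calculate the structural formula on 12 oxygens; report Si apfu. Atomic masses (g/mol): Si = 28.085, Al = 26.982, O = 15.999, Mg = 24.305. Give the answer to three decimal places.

2.997 Si apfu

MgO: 29.99/40.304 = 0.74409 mol → 0.74409 mol Mg, 0.74409 mol O.
Al2O3: 25.29/101.961 = 0.24804 mol → 0.49608 mol Al, 0.74412 mol O.
SiO2: 44.61/60.083 = 0.74247 mol → 0.74247 mol Si, 1.48494 mol O.
Total oxygen = 2.97315 mol. Normalization factor = 12/2.97315 = 4.03612.
Si per 12 O = 0.74247 × 4.03612 = 2.997.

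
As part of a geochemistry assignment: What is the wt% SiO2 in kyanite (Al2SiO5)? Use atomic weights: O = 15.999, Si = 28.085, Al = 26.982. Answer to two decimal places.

37.08 wt%

Formula mass = 162.044 g/mol.
1 Si → 1.0000 mol SiO2 per formula unit; M(SiO2) = 60.083, so SiO2 mass = 60.083 g.
60.083/162.044 × 100 = 37.08 wt%.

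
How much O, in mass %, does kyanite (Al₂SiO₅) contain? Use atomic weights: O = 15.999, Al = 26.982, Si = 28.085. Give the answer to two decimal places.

49.37 mass %

Formula mass = 2·26.982 + 1·28.085 + 5·15.999 = 162.044 g/mol, of which 79.995 g is O.
So O makes up 79.995/162.044 = 0.4937 of the mass, i.e. 49.37%.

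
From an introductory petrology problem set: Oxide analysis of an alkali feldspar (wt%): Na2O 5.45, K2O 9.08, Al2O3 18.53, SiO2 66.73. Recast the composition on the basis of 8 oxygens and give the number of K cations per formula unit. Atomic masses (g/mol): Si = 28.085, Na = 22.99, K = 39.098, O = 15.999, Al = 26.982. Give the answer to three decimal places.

0.523 K apfu

5.45 wt% Na2O ÷ 61.979 g/mol = 0.08793 mol, giving 0.17586 Na and 0.08793 O.
9.08 wt% K2O ÷ 94.195 g/mol = 0.09640 mol, giving 0.19280 K and 0.09640 O.
18.53 wt% Al2O3 ÷ 101.961 g/mol = 0.18174 mol, giving 0.36348 Al and 0.54522 O.
66.73 wt% SiO2 ÷ 60.083 g/mol = 1.11063 mol, giving 1.11063 Si and 2.22126 O.
Oxygen sums to 2.95081; scaling by 8/2.95081 = 2.71112 puts the formula on 8 O.
K: 0.19280 × 2.71112 = 0.523 atoms per formula unit.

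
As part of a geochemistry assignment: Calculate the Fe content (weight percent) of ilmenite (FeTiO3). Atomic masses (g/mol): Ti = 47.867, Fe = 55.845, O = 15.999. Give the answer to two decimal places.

M(FeTiO3) = 151.709 g/mol.
Fe contributes 1 × 55.845 = 55.845 g per mole.
55.845/151.709 = 0.3681 → 36.81%.

36.81 weight percent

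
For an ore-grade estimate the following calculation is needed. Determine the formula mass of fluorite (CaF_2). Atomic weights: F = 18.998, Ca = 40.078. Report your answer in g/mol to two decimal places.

78.07 g/mol

The formula mass is the sum 1·40.078 + 2·18.998.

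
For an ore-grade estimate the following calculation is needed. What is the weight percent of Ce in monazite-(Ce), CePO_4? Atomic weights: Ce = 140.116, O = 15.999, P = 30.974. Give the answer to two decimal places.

59.60 weight percent

M(CePO_4) = 235.086 g/mol.
Ce contributes 1 × 140.116 = 140.116 g per mole.
140.116/235.086 = 0.5960 → 59.60%.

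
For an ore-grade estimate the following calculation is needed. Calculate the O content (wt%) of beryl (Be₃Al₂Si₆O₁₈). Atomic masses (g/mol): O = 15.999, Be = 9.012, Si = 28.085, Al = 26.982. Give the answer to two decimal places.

M(Be₃Al₂Si₆O₁₈) = 537.492 g/mol.
O contributes 18 × 15.999 = 287.982 g per mole.
287.982/537.492 = 0.5358 → 53.58%.

53.58 wt%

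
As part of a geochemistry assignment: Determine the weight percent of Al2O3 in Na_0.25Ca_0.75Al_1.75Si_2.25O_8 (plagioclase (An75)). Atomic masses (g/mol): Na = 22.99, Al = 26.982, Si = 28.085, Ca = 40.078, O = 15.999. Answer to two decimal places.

M(Na_0.25Ca_0.75Al_1.75Si_2.25O_8) = 274.208 g/mol; M(Al2O3) = 101.961 g/mol.
Moles Al2O3 per formula unit = 1.75 Al ÷ 2 = 0.8750.
Al2O3 fraction = (0.8750 × 101.961) / 274.208 = 89.216/274.208 = 0.3254.

32.54 wt%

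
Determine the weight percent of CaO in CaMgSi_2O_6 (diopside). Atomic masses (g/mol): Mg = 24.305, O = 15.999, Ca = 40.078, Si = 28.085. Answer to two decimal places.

25.90 wt%

Formula mass = 216.547 g/mol.
1 Ca → 1.0000 mol CaO per formula unit; M(CaO) = 56.077, so CaO mass = 56.077 g.
56.077/216.547 × 100 = 25.90 wt%.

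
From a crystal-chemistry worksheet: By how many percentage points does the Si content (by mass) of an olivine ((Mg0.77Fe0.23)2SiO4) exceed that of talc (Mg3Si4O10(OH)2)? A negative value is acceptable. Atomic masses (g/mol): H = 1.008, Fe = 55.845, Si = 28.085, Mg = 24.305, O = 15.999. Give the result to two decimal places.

-11.52 percentage points

Si in (Mg0.77Fe0.23)2SiO4: molar mass 155.199 g/mol; 1×28.085 = 28.085 g → 18.10 wt%.
Si in Mg3Si4O10(OH)2: molar mass 379.259 g/mol; 4×28.085 = 112.340 g → 29.62 wt%.
Difference = 18.10 − 29.62 = -11.52 percentage points.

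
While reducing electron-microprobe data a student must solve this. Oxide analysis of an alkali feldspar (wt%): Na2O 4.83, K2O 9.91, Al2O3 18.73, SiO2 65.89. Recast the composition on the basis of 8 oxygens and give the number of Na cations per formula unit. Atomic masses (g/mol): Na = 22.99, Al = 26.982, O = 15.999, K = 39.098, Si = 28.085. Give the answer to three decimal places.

Na2O: 4.83/61.979 = 0.07793 mol → 0.15586 mol Na, 0.07793 mol O.
K2O: 9.91/94.195 = 0.10521 mol → 0.21042 mol K, 0.10521 mol O.
Al2O3: 18.73/101.961 = 0.18370 mol → 0.36740 mol Al, 0.55110 mol O.
SiO2: 65.89/60.083 = 1.09665 mol → 1.09665 mol Si, 2.19330 mol O.
Total oxygen = 2.92754 mol. Normalization factor = 8/2.92754 = 2.73267.
Na per 8 O = 0.15586 × 2.73267 = 0.426.

0.426 Na apfu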